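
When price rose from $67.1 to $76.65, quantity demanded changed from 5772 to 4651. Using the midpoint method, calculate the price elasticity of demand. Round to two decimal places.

-1.62

%Δq = (4651 − 5772)/[(5772 + 4651)/2] = -1121/5211.5 ≈ -0.2151.
%Δp = (76.65 − 67.1)/[(67.1 + 76.65)/2] = 9.55/71.875 ≈ 0.1329.
Arc elasticity E = %Δq/%Δp ≈ -0.2151/0.1329 ≈ -1.62.
|E| > 1: demand is elastic over this range.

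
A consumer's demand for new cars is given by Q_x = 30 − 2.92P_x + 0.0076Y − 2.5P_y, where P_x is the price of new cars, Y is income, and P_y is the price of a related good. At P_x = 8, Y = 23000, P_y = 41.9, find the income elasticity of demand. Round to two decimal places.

First evaluate Q_x: 30 − 2.92(8) + 0.0076(23000) − 2.5(41.9) = 30 − 23.36 + 174.8 − 104.75 = 76.69.
∂Q_x/∂Y = +0.0076, so E_I = 0.0076·(23000/76.69) ≈ 2.28.
E_I > 1: normal good (luxury).

2.28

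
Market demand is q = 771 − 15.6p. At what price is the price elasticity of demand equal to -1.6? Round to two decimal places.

Set −bp/(a − bp) = −1.6 ⇒ bp = 1.6(a − bp) ⇒ bp(1+1.6) = 1.6·a.
p = 1.6·771/(15.6·2.6) ≈ 30.41.

30.41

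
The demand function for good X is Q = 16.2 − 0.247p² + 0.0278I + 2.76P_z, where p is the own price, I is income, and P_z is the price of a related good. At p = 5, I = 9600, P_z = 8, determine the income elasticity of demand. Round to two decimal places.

Q = 16.2 − 0.247(5)² + 0.0278(9600) + 2.76(8) = 16.2 − 6.175 + 266.88 + 22.08 = 298.985.
∂Q/∂I = +0.0278, so E_I = 0.0278·(9600/298.985) ≈ 0.89.
E_I ∈ (0,1): normal good (necessity).

0.89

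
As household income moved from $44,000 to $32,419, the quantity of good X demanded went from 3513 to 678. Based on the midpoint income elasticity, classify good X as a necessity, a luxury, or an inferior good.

luxury

%ΔQ = (678 − 3513)/[(3513+678)/2] = -2835/2095.5 ≈ -1.3529.
%ΔI = (32,419 − 44,000)/[(44,000+32,419)/2] = -11581/38209.5 ≈ -0.3031.
E_I = %ΔQ/%ΔI ≈ 4.464.
E_I > 1: normal good (luxury).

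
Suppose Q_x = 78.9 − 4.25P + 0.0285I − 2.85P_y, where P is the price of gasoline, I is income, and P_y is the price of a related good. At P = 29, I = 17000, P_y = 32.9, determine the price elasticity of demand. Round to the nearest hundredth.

Q_x = 78.9 − 4.25(29) + 0.0285(17000) − 2.85(32.9) = 78.9 − 123.25 + 484.5 − 93.765 = 346.385.
∂Q_x/∂P = −4.25, so E_p = (−4.25)·(29/346.385) ≈ -0.36.
|E_p| < 1: demand is inelastic.

-0.36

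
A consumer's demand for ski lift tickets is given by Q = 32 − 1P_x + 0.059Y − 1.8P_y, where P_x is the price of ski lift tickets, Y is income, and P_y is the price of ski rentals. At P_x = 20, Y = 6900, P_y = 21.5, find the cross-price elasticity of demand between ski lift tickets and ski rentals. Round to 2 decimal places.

-0.10

First evaluate Q: 32 − 1(20) + 0.059(6900) − 1.8(21.5) = 32 − 20 + 407.1 − 38.7 = 380.4.
∂Q/∂P_y = −1.8, so E_xy = -1.8·(21.5/380.4) ≈ -0.10.
E_xy < 0: the goods are complements.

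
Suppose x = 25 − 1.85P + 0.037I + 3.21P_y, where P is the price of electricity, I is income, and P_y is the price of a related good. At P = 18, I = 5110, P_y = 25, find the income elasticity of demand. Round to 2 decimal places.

0.72

Evaluating quantity at (P, I, P_y) gives x = 25 − 1.85(18) + 0.037(5110) + 3.21(25) = 25 − 33.3 + 189.07 + 80.25 = 261.02.
∂x/∂I = +0.037, so E_I = 0.037·(5110/261.02) ≈ 0.72.
E_I ∈ (0,1): normal good (necessity).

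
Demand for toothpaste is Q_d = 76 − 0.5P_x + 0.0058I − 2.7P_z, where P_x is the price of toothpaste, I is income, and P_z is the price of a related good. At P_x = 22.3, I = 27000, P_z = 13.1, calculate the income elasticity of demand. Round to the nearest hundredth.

0.84

Q_d = 76 − 0.5(22.3) + 0.0058(27000) − 2.7(13.1) = 76 − 11.15 + 156.6 − 35.37 = 186.08.
∂Q_d/∂I = +0.0058, so E_I = 0.0058·(27000/186.08) ≈ 0.84.
E_I ∈ (0,1): normal good (necessity).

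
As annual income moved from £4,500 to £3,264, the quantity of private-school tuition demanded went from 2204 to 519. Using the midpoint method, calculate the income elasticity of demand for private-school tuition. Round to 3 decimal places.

%ΔQ = (519 − 2204)/[(2204+519)/2] = -1685/1361.5 ≈ -1.2376.
%ΔI = (3,264 − 4,500)/[(4,500+3,264)/2] = -1236/3882 ≈ -0.3184.
E_I = %ΔQ/%ΔI ≈ 3.887.
E_I > 1: normal good (luxury).

3.887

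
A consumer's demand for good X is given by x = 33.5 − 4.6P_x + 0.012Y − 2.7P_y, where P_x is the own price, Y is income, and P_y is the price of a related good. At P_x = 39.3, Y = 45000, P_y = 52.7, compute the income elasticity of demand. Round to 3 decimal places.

2.156

Substituting, x = 33.5 − 4.6(39.3) + 0.012(45000) − 2.7(52.7) = 33.5 − 180.78 + 540 − 142.29 = 250.43.
∂x/∂Y = +0.012, so E_I = 0.012·(45000/250.43) ≈ 2.156.
E_I > 1: normal good (luxury).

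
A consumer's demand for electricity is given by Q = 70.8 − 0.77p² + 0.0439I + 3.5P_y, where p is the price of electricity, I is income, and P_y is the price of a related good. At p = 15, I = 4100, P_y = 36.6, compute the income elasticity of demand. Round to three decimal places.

Q = 70.8 − 0.77(15)² + 0.0439(4100) + 3.5(36.6) = 70.8 − 173.25 + 179.99 + 128.1 = 205.64.
∂Q/∂I = +0.0439, so E_I = 0.0439·(4100/205.64) ≈ 0.875.
E_I ∈ (0,1): normal good (necessity).

0.875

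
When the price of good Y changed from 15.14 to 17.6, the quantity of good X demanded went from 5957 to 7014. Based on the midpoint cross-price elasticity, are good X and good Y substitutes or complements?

%ΔQ_x = (7014 − 5957)/[(5957+7014)/2] = 1057/6485.5 ≈ 0.1630.
%ΔP_y = (17.6 − 15.14)/[(15.14+17.6)/2] ≈ 0.1503.
E_xy = 0.1630/0.1503 ≈ 1.085.
E_xy > 0, so the goods are substitutes.

substitutes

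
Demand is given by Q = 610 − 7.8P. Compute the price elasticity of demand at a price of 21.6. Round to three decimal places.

At P = 21.6, Q = 441.52.
dQ/dP = −7.8.
Point elasticity E = (dQ/dP)·(P/Q) = -7.8 × 21.6/441.52 ≈ -0.382.
|E| < 1, so demand is inelastic at this price.

-0.382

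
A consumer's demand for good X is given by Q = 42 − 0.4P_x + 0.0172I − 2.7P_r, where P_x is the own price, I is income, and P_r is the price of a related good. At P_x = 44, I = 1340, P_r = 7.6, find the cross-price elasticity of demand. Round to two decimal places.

At the given point, Q = 42 − 0.4(44) + 0.0172(1340) − 2.7(7.6) = 42 − 17.6 + 23.048 − 20.52 = 26.928.
∂Q/∂P_r = −2.7, so E_xy = -2.7·(7.6/26.928) ≈ -0.76.
E_xy < 0: the goods are complements.

-0.76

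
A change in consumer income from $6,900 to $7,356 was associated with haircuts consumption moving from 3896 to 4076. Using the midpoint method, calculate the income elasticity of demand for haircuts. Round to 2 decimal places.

%ΔQ = (4076 − 3896)/[(3896+4076)/2] = 180/3986 ≈ 0.0452.
%ΔI = (7,356 − 6,900)/[(6,900+7,356)/2] = 456/7128 ≈ 0.0640.
E_I = %ΔQ/%ΔI ≈ 0.71.
E_I ∈ (0,1): normal good (necessity).

0.71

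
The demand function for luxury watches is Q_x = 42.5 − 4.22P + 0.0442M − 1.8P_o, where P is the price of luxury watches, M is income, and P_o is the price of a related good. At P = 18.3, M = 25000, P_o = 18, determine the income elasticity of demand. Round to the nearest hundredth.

1.06

First evaluate Q_x: 42.5 − 4.22(18.3) + 0.0442(25000) − 1.8(18) = 42.5 − 77.226 + 1105 − 32.4 = 1037.874.
∂Q_x/∂M = +0.0442, so E_I = 0.0442·(25000/1037.874) ≈ 1.06.
E_I > 1: normal good (luxury).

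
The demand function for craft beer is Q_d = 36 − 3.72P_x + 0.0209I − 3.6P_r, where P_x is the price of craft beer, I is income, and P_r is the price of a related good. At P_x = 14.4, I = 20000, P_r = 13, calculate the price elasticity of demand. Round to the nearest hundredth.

Substituting, Q_d = 36 − 3.72(14.4) + 0.0209(20000) − 3.6(13) = 36 − 53.568 + 418 − 46.8 = 353.632.
∂Q_d/∂P_x = −3.72, so E_p = (−3.72)·(14.4/353.632) ≈ -0.15.
|E_p| < 1: demand is inelastic.

-0.15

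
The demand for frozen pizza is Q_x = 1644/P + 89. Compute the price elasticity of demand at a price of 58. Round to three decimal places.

-0.242

At P = 58, Q_x = 117.3448.
dQ_x/dP = −1644/P² = −0.4887.
Point elasticity E = (dQ_x/dP)·(P/Q_x) = -0.4887 × 58/117.3448 ≈ -0.242.
|E| < 1, so demand is inelastic at this price.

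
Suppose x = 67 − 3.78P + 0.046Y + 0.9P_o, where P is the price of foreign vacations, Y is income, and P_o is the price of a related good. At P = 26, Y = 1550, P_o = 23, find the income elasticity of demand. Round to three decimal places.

1.174

At the given point, x = 67 − 3.78(26) + 0.046(1550) + 0.9(23) = 67 − 98.28 + 71.3 + 20.7 = 60.72.
∂x/∂Y = +0.046, so E_I = 0.046·(1550/60.72) ≈ 1.174.
E_I > 1: normal good (luxury).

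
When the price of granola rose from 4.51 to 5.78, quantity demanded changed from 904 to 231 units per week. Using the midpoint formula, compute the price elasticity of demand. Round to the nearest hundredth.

%Δq = (231 − 904)/[(904 + 231)/2] = -673/567.5 ≈ -1.1859.
%Δp = (5.78 − 4.51)/[(4.51 + 5.78)/2] = 1.27/5.145 ≈ 0.2468.
Arc elasticity E = %Δq/%Δp ≈ -1.1859/0.2468 ≈ -4.80.
|E| > 1: demand is elastic over this range.

-4.80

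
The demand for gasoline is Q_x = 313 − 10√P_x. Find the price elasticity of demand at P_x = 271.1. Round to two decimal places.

-0.55

At P_x = 271.1, Q_x = 148.3489.
dQ_x/dP_x = −10/(2√P_x) = −10/(2·16.4651).
Point elasticity E = (dQ_x/dP_x)·(P_x/Q_x) = -0.3037 × 271.1/148.3489 ≈ -0.55.
|E| < 1, so demand is inelastic at this price.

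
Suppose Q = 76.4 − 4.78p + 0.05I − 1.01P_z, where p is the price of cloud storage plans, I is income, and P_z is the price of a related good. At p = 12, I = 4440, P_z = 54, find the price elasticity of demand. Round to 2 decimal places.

-0.31

Substituting, Q = 76.4 − 4.78(12) + 0.05(4440) − 1.01(54) = 76.4 − 57.36 + 222 − 54.54 = 186.5.
∂Q/∂p = −4.78, so E_p = (−4.78)·(12/186.5) ≈ -0.31.
|E_p| < 1: demand is inelastic.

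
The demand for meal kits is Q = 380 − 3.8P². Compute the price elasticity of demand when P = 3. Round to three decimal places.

-0.198

At P = 3, Q = 345.8.
dQ/dP = −2·3.8·P = −22.8.
Point elasticity E = (dQ/dP)·(P/Q) = -22.8 × 3/345.8 ≈ -0.198.
|E| < 1, so demand is inelastic at this price.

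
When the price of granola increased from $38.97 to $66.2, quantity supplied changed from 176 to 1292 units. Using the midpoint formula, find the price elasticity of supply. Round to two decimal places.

2.94

%Δq = (1292 − 176)/[(176 + 1292)/2] = 1116/734 ≈ 1.5204.
%ΔP = (66.2 − 38.97)/[(38.97 + 66.2)/2] = 27.23/52.585 ≈ 0.5178.
Arc elasticity E = %Δq/%ΔP ≈ 1.5204/0.5178 ≈ 2.94.
|E| > 1: supply is elastic over this range.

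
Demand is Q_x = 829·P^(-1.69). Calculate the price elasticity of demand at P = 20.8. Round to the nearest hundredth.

-1.69

For a Cobb–Douglas (constant-elasticity) form Q_x = A·P^α·…, the elasticity with respect to P equals the exponent α at every point.
Here the exponent on P is -1.69, so the price elasticity of demand is -1.69.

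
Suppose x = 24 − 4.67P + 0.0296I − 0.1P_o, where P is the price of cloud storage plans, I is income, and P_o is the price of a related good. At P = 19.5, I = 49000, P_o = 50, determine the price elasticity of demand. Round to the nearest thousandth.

-0.066

x = 24 − 4.67(19.5) + 0.0296(49000) − 0.1(50) = 24 − 91.065 + 1450.4 − 5 = 1378.335.
∂x/∂P = −4.67, so E_p = (−4.67)·(19.5/1378.335) ≈ -0.066.
|E_p| < 1: demand is inelastic.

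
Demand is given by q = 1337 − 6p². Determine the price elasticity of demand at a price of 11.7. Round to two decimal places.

At p = 11.7, q = 515.66.
dq/dp = −2·6·p = −140.4.
Point elasticity E = (dq/dp)·(p/q) = -140.4 × 11.7/515.66 ≈ -3.19.
|E| > 1, so demand is elastic at this price.

-3.19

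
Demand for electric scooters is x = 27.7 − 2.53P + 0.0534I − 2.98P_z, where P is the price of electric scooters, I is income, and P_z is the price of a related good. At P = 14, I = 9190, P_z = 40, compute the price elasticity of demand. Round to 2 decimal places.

At the given point, x = 27.7 − 2.53(14) + 0.0534(9190) − 2.98(40) = 27.7 − 35.42 + 490.746 − 119.2 = 363.826.
∂x/∂P = −2.53, so E_p = (−2.53)·(14/363.826) ≈ -0.10.
|E_p| < 1: demand is inelastic.

-0.10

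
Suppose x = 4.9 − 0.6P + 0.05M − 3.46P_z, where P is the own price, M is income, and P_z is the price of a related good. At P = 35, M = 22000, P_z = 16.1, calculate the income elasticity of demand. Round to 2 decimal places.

1.07

Evaluating quantity at (P, M, P_z) gives x = 4.9 − 0.6(35) + 0.05(22000) − 3.46(16.1) = 4.9 − 21 + 1100 − 55.706 = 1028.194.
∂x/∂M = +0.05, so E_I = 0.05·(22000/1028.194) ≈ 1.07.
E_I > 1: normal good (luxury).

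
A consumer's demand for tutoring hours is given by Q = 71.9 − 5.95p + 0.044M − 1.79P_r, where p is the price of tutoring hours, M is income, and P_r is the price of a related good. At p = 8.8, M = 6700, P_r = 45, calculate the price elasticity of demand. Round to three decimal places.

-0.224

Substituting, Q = 71.9 − 5.95(8.8) + 0.044(6700) − 1.79(45) = 71.9 − 52.36 + 294.8 − 80.55 = 233.79.
∂Q/∂p = −5.95, so E_p = (−5.95)·(8.8/233.79) ≈ -0.224.
|E_p| < 1: demand is inelastic.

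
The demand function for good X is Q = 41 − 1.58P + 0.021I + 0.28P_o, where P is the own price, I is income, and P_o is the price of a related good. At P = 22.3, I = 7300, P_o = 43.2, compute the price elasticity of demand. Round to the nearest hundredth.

First evaluate Q: 41 − 1.58(22.3) + 0.021(7300) + 0.28(43.2) = 41 − 35.234 + 153.3 + 12.096 = 171.162.
∂Q/∂P = −1.58, so E_p = (−1.58)·(22.3/171.162) ≈ -0.21.
|E_p| < 1: demand is inelastic.

-0.21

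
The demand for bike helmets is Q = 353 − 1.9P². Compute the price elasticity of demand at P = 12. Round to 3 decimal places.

At P = 12, Q = 79.4.
dQ/dP = −2·1.9·P = −45.6.
Point elasticity E = (dQ/dP)·(P/Q) = -45.6 × 12/79.4 ≈ -6.892.
|E| > 1, so demand is elastic at this price.

-6.892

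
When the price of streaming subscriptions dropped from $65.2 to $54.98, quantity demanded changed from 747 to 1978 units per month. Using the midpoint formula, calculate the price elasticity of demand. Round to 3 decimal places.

%ΔQ = (1978 − 747)/[(747 + 1978)/2] = 1231/1362.5 ≈ 0.9035.
%Δp = (54.98 − 65.2)/[(65.2 + 54.98)/2] = -10.22/60.09 ≈ -0.1701.
Arc elasticity E = %ΔQ/%Δp ≈ 0.9035/-0.1701 ≈ -5.312.
|E| > 1: demand is elastic over this range.

-5.312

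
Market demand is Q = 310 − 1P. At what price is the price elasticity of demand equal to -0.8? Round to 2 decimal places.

Set −bP/(a − bP) = −0.8 ⇒ bP = 0.8(a − bP) ⇒ bP(1+0.8) = 0.8·a.
P = 0.8·310/(1·1.8) ≈ 137.78.

137.78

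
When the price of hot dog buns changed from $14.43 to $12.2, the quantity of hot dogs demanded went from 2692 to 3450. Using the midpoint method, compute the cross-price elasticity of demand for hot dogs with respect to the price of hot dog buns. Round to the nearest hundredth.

%ΔQ_x = (3450 − 2692)/[(2692+3450)/2] = 758/3071 ≈ 0.2468.
%ΔP_y = (12.2 − 14.43)/[(14.43+12.2)/2] ≈ -0.1675.
E_xy = 0.2468/-0.1675 ≈ -1.47.
E_xy < 0, so hot dogs and hot dog buns are complements.

-1.47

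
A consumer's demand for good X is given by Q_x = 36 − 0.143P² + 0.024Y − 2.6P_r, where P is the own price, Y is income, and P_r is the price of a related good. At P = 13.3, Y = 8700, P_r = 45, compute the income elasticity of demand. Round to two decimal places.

2.04

Substituting, Q_x = 36 − 0.143(13.3)² + 0.024(8700) − 2.6(45) = 36 − 25.2953 + 208.8 − 117 = 102.5047.
∂Q_x/∂Y = +0.024, so E_I = 0.024·(8700/102.5047) ≈ 2.04.
E_I > 1: normal good (luxury).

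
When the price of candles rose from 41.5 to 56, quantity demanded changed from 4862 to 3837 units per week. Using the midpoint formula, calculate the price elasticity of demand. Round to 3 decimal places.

%ΔQ = (3837 − 4862)/[(4862 + 3837)/2] = -1025/4349.5 ≈ -0.2357.
%Δp = (56 − 41.5)/[(41.5 + 56)/2] = 14.5/48.75 ≈ 0.2974.
Arc elasticity E = %ΔQ/%Δp ≈ -0.2357/0.2974 ≈ -0.792.
|E| < 1: demand is inelastic over this range.

-0.792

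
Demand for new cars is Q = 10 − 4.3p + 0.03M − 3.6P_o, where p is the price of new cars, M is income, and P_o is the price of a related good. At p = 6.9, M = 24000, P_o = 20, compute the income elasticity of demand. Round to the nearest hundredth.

1.15

Q = 10 − 4.3(6.9) + 0.03(24000) − 3.6(20) = 10 − 29.67 + 720 − 72 = 628.33.
∂Q/∂M = +0.03, so E_I = 0.03·(24000/628.33) ≈ 1.15.
E_I > 1: normal good (luxury).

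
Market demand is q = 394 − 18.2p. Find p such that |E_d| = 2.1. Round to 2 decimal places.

14.67

Set −bp/(a − bp) = −2.1 ⇒ bp = 2.1(a − bp) ⇒ bp(1+2.1) = 2.1·a.
p = 2.1·394/(18.2·3.1) ≈ 14.67.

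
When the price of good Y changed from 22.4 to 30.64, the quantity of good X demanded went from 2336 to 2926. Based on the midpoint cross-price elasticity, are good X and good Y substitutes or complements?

substitutes

%ΔQ_x = (2926 − 2336)/[(2336+2926)/2] = 590/2631 ≈ 0.2242.
%ΔP_y = (30.64 − 22.4)/[(22.4+30.64)/2] ≈ 0.3107.
E_xy = 0.2242/0.3107 ≈ 0.722.
E_xy > 0, so the goods are substitutes.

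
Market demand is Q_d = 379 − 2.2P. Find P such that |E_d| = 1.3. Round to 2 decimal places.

97.37

Set −bP/(a − bP) = −1.3 ⇒ bP = 1.3(a − bP) ⇒ bP(1+1.3) = 1.3·a.
P = 1.3·379/(2.2·2.3) ≈ 97.37.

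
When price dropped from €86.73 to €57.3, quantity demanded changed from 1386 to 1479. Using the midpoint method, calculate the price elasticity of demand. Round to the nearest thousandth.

-0.159

%ΔQ = (1479 − 1386)/[(1386 + 1479)/2] = 93/1432.5 ≈ 0.0649.
%ΔP = (57.3 − 86.73)/[(86.73 + 57.3)/2] = -29.43/72.015 ≈ -0.4087.
Arc elasticity E = %ΔQ/%ΔP ≈ 0.0649/-0.4087 ≈ -0.159.
|E| < 1: demand is inelastic over this range.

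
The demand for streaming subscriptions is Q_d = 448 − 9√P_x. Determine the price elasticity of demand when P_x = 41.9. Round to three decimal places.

At P_x = 41.9, Q_d = 389.7428.
dQ_d/dP_x = −9/(2√P_x) = −9/(2·6.473).
Point elasticity E = (dQ_d/dP_x)·(P_x/Q_d) = -0.6952 × 41.9/389.7428 ≈ -0.075.
|E| < 1, so demand is inelastic at this price.

-0.075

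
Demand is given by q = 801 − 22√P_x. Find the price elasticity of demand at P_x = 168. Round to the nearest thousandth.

-0.276

At P_x = 168, q = 515.8474.
dq/dP_x = −22/(2√P_x) = −22/(2·12.9615).
Point elasticity E = (dq/dP_x)·(P_x/q) = -0.8487 × 168/515.8474 ≈ -0.276.
|E| < 1, so demand is inelastic at this price.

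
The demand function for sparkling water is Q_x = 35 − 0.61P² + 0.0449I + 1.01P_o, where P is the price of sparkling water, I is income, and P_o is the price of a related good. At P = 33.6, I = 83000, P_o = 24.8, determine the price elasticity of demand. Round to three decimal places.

-0.445

Q_x = 35 − 0.61(33.6)² + 0.0449(83000) + 1.01(24.8) = 35 − 688.6656 + 3726.7 + 25.048 = 3098.0824.
∂Q_x/∂P = −2·0.61·P = -40.992, so E_p = -40.992·(33.6/3098.0824) ≈ -0.445.
|E_p| < 1: demand is inelastic.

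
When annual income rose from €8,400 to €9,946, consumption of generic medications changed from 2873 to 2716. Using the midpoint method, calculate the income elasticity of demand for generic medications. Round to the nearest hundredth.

%ΔQ = (2716 − 2873)/[(2873+2716)/2] = -157/2794.5 ≈ -0.0562.
%ΔM = (9,946 − 8,400)/[(8,400+9,946)/2] = 1546/9173 ≈ 0.1685.
E_I = %ΔQ/%ΔM ≈ -0.33.
E_I < 0: inferior good.

-0.33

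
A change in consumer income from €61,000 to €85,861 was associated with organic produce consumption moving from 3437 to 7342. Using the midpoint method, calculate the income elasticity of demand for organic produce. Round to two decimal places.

2.14

%ΔQ = (7342 − 3437)/[(3437+7342)/2] = 3905/5389.5 ≈ 0.7246.
%ΔY = (85,861 − 61,000)/[(61,000+85,861)/2] = 24861/73430.5 ≈ 0.3386.
E_I = %ΔQ/%ΔY ≈ 2.14.
E_I > 1: normal good (luxury).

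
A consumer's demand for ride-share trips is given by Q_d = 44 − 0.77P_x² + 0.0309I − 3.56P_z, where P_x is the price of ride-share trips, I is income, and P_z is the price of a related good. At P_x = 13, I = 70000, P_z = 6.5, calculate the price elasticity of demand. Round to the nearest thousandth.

Evaluating quantity at (P_x, I, P_z) gives Q_d = 44 − 0.77(13)² + 0.0309(70000) − 3.56(6.5) = 44 − 130.13 + 2163 − 23.14 = 2053.73.
∂Q_d/∂P_x = −2·0.77·P_x = -20.02, so E_p = -20.02·(13/2053.73) ≈ -0.127.
|E_p| < 1: demand is inelastic.

-0.127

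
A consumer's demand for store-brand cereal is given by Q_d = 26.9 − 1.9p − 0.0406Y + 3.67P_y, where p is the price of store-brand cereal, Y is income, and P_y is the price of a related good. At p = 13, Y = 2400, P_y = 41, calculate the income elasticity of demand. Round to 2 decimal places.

First evaluate Q_d: 26.9 − 1.9(13) − 0.0406(2400) + 3.67(41) = 26.9 − 24.7 − 97.44 + 150.47 = 55.23.
∂Q_d/∂Y = −0.0406, so E_I = -0.0406·(2400/55.23) ≈ -1.76.
E_I < 0: inferior good.

-1.76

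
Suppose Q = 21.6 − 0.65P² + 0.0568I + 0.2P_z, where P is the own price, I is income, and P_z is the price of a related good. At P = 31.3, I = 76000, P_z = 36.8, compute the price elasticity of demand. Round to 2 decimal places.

-0.34

Evaluating quantity at (P, I, P_z) gives Q = 21.6 − 0.65(31.3)² + 0.0568(76000) + 0.2(36.8) = 21.6 − 636.7985 + 4316.8 + 7.36 = 3708.9615.
∂Q/∂P = −2·0.65·P = -40.69, so E_p = -40.69·(31.3/3708.9615) ≈ -0.34.
|E_p| < 1: demand is inelastic.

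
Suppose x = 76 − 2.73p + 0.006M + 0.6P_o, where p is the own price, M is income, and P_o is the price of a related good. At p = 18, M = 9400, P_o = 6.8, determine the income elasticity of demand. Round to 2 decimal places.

At the given point, x = 76 − 2.73(18) + 0.006(9400) + 0.6(6.8) = 76 − 49.14 + 56.4 + 4.08 = 87.34.
∂x/∂M = +0.006, so E_I = 0.006·(9400/87.34) ≈ 0.65.
E_I ∈ (0,1): normal good (necessity).

0.65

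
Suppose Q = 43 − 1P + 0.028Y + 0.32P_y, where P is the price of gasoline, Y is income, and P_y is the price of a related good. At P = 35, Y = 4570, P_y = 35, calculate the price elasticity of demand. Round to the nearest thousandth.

Q = 43 − 1(35) + 0.028(4570) + 0.32(35) = 43 − 35 + 127.96 + 11.2 = 147.16.
∂Q/∂P = −1, so E_p = (−1)·(35/147.16) ≈ -0.238.
|E_p| < 1: demand is inelastic.

-0.238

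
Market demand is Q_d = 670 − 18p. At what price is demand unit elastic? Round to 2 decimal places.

For linear demand Q_d = a − bp, E = −bp/(a − bp). |E| = 1 ⇒ bp = a − bp ⇒ p = a/(2b).
p = 670/(2·18) ≈ 18.61.

18.61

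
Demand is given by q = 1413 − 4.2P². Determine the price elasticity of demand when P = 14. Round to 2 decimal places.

-2.79

At P = 14, q = 589.8.
dq/dP = −2·4.2·P = −117.6.
Point elasticity E = (dq/dP)·(P/q) = -117.6 × 14/589.8 ≈ -2.79.
|E| > 1, so demand is elastic at this price.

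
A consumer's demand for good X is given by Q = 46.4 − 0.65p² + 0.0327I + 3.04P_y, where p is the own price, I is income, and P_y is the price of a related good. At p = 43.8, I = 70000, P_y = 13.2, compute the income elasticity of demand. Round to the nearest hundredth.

First evaluate Q: 46.4 − 0.65(43.8)² + 0.0327(70000) + 3.04(13.2) = 46.4 − 1246.986 + 2289 + 40.128 = 1128.542.
∂Q/∂I = +0.0327, so E_I = 0.0327·(70000/1128.542) ≈ 2.03.
E_I > 1: normal good (luxury).

2.03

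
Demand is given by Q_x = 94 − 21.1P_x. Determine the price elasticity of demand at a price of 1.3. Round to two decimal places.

At P_x = 1.3, Q_x = 66.57.
dQ_x/dP_x = −21.1.
Point elasticity E = (dQ_x/dP_x)·(P_x/Q_x) = -21.1 × 1.3/66.57 ≈ -0.41.
|E| < 1, so demand is inelastic at this price.

-0.41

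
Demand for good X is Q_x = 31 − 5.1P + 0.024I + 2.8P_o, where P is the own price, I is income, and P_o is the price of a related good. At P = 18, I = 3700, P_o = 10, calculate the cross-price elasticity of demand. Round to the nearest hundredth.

0.50

Evaluating quantity at (P, I, P_o) gives Q_x = 31 − 5.1(18) + 0.024(3700) + 2.8(10) = 31 − 91.8 + 88.8 + 28 = 56.
∂Q_x/∂P_o = +2.8, so E_xy = 2.8·(10/56) ≈ 0.50.
E_xy > 0: the goods are substitutes.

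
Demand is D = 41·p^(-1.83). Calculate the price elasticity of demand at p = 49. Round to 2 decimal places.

-1.83

For a Cobb–Douglas (constant-elasticity) form D = A·p^α·…, the elasticity with respect to p equals the exponent α at every point.
Here the exponent on p is -1.83, so the price elasticity of demand is -1.83.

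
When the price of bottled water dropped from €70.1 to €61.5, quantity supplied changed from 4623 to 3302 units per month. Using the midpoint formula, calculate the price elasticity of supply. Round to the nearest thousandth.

%Δq = (3302 − 4623)/[(4623 + 3302)/2] = -1321/3962.5 ≈ -0.3334.
%Δp = (61.5 − 70.1)/[(70.1 + 61.5)/2] = -8.6/65.8 ≈ -0.1307.
Arc elasticity E = %Δq/%Δp ≈ -0.3334/-0.1307 ≈ 2.551.
|E| > 1: supply is elastic over this range.

2.551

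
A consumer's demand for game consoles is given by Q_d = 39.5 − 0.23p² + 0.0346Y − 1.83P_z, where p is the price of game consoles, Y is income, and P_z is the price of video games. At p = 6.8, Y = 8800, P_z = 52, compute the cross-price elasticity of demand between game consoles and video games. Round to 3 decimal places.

Evaluating quantity at (p, Y, P_z) gives Q_d = 39.5 − 0.23(6.8)² + 0.0346(8800) − 1.83(52) = 39.5 − 10.6352 + 304.48 − 95.16 = 238.1848.
∂Q_d/∂P_z = −1.83, so E_xy = -1.83·(52/238.1848) ≈ -0.400.
E_xy < 0: the goods are complements.

-0.400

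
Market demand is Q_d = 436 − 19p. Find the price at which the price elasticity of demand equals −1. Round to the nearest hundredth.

For linear demand Q_d = a − bp, E = −bp/(a − bp). |E| = 1 ⇒ bp = a − bp ⇒ p = a/(2b).
p = 436/(2·19) ≈ 11.47.

11.47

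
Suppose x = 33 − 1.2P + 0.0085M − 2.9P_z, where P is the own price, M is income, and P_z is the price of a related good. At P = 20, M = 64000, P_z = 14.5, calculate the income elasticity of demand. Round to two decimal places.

1.06

Evaluating quantity at (P, M, P_z) gives x = 33 − 1.2(20) + 0.0085(64000) − 2.9(14.5) = 33 − 24 + 544 − 42.05 = 510.95.
∂x/∂M = +0.0085, so E_I = 0.0085·(64000/510.95) ≈ 1.06.
E_I > 1: normal good (luxury).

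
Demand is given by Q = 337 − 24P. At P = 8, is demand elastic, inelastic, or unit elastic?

elastic

At P = 8, Q = 145.
dQ/dP = −24.
Point elasticity E = (dQ/dP)·(P/Q) = -24 × 8/145 ≈ -1.324.
|E| ≈ 1.324 > 1, so demand is elastic.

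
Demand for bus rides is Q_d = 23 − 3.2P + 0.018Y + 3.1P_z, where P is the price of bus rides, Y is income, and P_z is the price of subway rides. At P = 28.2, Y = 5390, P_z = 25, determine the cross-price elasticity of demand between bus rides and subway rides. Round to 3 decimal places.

0.722

Substituting, Q_d = 23 − 3.2(28.2) + 0.018(5390) + 3.1(25) = 23 − 90.24 + 97.02 + 77.5 = 107.28.
∂Q_d/∂P_z = +3.1, so E_xy = 3.1·(25/107.28) ≈ 0.722.
E_xy > 0: the goods are substitutes.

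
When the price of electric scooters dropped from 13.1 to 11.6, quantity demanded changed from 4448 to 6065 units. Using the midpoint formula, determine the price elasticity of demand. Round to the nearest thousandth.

-2.533

%ΔQ = (6065 − 4448)/[(4448 + 6065)/2] = 1617/5256.5 ≈ 0.3076.
%ΔP = (11.6 − 13.1)/[(13.1 + 11.6)/2] = -1.5/12.35 ≈ -0.1215.
Arc elasticity E = %ΔQ/%ΔP ≈ 0.3076/-0.1215 ≈ -2.533.
|E| > 1: demand is elastic over this range.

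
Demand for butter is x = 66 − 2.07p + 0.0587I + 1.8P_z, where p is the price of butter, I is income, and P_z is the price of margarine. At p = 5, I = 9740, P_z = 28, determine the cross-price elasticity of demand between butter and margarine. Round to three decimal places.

0.074

Substituting, x = 66 − 2.07(5) + 0.0587(9740) + 1.8(28) = 66 − 10.35 + 571.738 + 50.4 = 677.788.
∂x/∂P_z = +1.8, so E_xy = 1.8·(28/677.788) ≈ 0.074.
E_xy > 0: the goods are substitutes.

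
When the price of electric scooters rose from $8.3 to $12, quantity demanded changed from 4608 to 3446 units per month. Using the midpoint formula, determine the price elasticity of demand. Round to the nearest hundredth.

%Δq = (3446 − 4608)/[(4608 + 3446)/2] = -1162/4027 ≈ -0.2886.
%ΔP = (12 − 8.3)/[(8.3 + 12)/2] = 3.7/10.15 ≈ 0.3645.
Arc elasticity E = %Δq/%ΔP ≈ -0.2886/0.3645 ≈ -0.79.
|E| < 1: demand is inelastic over this range.

-0.79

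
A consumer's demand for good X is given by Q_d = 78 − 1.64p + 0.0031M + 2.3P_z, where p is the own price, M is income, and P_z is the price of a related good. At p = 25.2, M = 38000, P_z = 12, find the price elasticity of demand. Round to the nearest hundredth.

-0.23

Q_d = 78 − 1.64(25.2) + 0.0031(38000) + 2.3(12) = 78 − 41.328 + 117.8 + 27.6 = 182.072.
∂Q_d/∂p = −1.64, so E_p = (−1.64)·(25.2/182.072) ≈ -0.23.
|E_p| < 1: demand is inelastic.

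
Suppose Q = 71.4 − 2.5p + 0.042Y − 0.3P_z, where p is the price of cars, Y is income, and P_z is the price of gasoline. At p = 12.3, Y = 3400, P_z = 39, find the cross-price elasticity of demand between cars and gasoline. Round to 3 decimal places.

-0.068

Q = 71.4 − 2.5(12.3) + 0.042(3400) − 0.3(39) = 71.4 − 30.75 + 142.8 − 11.7 = 171.75.
∂Q/∂P_z = −0.3, so E_xy = -0.3·(39/171.75) ≈ -0.068.
E_xy < 0: the goods are complements.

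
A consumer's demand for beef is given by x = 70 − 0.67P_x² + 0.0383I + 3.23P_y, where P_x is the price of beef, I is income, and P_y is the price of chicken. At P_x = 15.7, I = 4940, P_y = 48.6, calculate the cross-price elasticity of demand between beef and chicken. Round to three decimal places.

0.625

Evaluating quantity at (P_x, I, P_y) gives x = 70 − 0.67(15.7)² + 0.0383(4940) + 3.23(48.6) = 70 − 165.1483 + 189.202 + 156.978 = 251.0317.
∂x/∂P_y = +3.23, so E_xy = 3.23·(48.6/251.0317) ≈ 0.625.
E_xy > 0: the goods are substitutes.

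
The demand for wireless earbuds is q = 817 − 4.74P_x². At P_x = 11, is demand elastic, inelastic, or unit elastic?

At P_x = 11, q = 243.46.
dq/dP_x = −2·4.74·P_x = −104.28.
Point elasticity E = (dq/dP_x)·(P_x/q) = -104.28 × 11/243.46 ≈ -4.712.
|E| ≈ 4.712 > 1, so demand is elastic.

elastic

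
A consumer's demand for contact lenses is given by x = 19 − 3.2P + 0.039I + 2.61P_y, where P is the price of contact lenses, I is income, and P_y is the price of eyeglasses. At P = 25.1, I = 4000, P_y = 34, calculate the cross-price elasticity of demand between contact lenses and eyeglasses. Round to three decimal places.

At the given point, x = 19 − 3.2(25.1) + 0.039(4000) + 2.61(34) = 19 − 80.32 + 156 + 88.74 = 183.42.
∂x/∂P_y = +2.61, so E_xy = 2.61·(34/183.42) ≈ 0.484.
E_xy > 0: the goods are substitutes.

0.484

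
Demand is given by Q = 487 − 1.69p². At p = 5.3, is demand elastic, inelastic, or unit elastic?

At p = 5.3, Q = 439.5279.
dQ/dp = −2·1.69·p = −17.914.
Point elasticity E = (dQ/dp)·(p/Q) = -17.914 × 5.3/439.5279 ≈ -0.216.
|E| ≈ 0.216 < 1, so demand is inelastic.

inelastic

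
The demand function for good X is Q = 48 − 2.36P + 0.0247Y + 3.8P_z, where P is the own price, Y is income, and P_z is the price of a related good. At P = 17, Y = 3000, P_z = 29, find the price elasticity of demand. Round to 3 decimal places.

Evaluating quantity at (P, Y, P_z) gives Q = 48 − 2.36(17) + 0.0247(3000) + 3.8(29) = 48 − 40.12 + 74.1 + 110.2 = 192.18.
∂Q/∂P = −2.36, so E_p = (−2.36)·(17/192.18) ≈ -0.209.
|E_p| < 1: demand is inelastic.

-0.209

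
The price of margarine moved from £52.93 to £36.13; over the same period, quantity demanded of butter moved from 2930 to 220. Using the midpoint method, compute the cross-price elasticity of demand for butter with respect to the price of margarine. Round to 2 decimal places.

%ΔQ_x = (220 − 2930)/[(2930+220)/2] = -2710/1575 ≈ -1.7206.
%ΔP_y = (36.13 − 52.93)/[(52.93+36.13)/2] ≈ -0.3773.
E_xy = -1.7206/-0.3773 ≈ 4.56.
E_xy > 0, so butter and margarine are substitutes.

4.56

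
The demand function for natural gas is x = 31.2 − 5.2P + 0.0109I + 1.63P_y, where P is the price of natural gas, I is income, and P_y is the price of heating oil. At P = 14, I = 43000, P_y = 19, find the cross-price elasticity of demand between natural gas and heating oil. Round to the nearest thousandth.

First evaluate x: 31.2 − 5.2(14) + 0.0109(43000) + 1.63(19) = 31.2 − 72.8 + 468.7 + 30.97 = 458.07.
∂x/∂P_y = +1.63, so E_xy = 1.63·(19/458.07) ≈ 0.068.
E_xy > 0: the goods are substitutes.

0.068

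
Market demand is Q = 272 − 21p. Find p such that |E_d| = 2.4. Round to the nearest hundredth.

9.14

Set −bp/(a − bp) = −2.4 ⇒ bp = 2.4(a − bp) ⇒ bp(1+2.4) = 2.4·a.
p = 2.4·272/(21·3.4) ≈ 9.14.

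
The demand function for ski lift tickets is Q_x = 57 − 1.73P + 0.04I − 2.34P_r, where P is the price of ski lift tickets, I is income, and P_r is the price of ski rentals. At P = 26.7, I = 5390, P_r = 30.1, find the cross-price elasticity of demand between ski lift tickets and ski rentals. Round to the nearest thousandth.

-0.452

Substituting, Q_x = 57 − 1.73(26.7) + 0.04(5390) − 2.34(30.1) = 57 − 46.191 + 215.6 − 70.434 = 155.975.
∂Q_x/∂P_r = −2.34, so E_xy = -2.34·(30.1/155.975) ≈ -0.452.
E_xy < 0: the goods are complements.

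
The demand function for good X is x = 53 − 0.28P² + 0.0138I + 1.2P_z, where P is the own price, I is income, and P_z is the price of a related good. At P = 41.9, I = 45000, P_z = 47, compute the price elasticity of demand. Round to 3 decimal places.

-4.117

x = 53 − 0.28(41.9)² + 0.0138(45000) + 1.2(47) = 53 − 491.5708 + 621 + 56.4 = 238.8292.
∂x/∂P = −2·0.28·P = -23.464, so E_p = -23.464·(41.9/238.8292) ≈ -4.117.
|E_p| > 1: demand is elastic.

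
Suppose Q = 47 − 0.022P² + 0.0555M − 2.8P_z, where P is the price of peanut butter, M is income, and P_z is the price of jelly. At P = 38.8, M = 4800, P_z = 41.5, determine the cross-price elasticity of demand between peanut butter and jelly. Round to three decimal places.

-0.708

Evaluating quantity at (P, M, P_z) gives Q = 47 − 0.022(38.8)² + 0.0555(4800) − 2.8(41.5) = 47 − 33.1197 + 266.4 − 116.2 = 164.0803.
∂Q/∂P_z = −2.8, so E_xy = -2.8·(41.5/164.0803) ≈ -0.708.
E_xy < 0: the goods are complements.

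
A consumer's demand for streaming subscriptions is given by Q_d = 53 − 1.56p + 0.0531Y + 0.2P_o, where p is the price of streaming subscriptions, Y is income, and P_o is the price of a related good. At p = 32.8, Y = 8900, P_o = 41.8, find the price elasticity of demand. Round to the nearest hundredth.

-0.11

Substituting, Q_d = 53 − 1.56(32.8) + 0.0531(8900) + 0.2(41.8) = 53 − 51.168 + 472.59 + 8.36 = 482.782.
∂Q_d/∂p = −1.56, so E_p = (−1.56)·(32.8/482.782) ≈ -0.11.
|E_p| < 1: demand is inelastic.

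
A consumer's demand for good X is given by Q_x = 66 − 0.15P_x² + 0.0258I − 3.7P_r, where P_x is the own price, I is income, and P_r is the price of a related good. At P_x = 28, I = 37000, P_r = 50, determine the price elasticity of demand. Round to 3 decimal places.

Evaluating quantity at (P_x, I, P_r) gives Q_x = 66 − 0.15(28)² + 0.0258(37000) − 3.7(50) = 66 − 117.6 + 954.6 − 185 = 718.
∂Q_x/∂P_x = −2·0.15·P_x = -8.4, so E_p = -8.4·(28/718) ≈ -0.328.
|E_p| < 1: demand is inelastic.

-0.328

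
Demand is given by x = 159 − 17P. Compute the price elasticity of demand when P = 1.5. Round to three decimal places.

At P = 1.5, x = 133.5.
dx/dP = −17.
Point elasticity E = (dx/dP)·(P/x) = -17 × 1.5/133.5 ≈ -0.191.
|E| < 1, so demand is inelastic at this price.

-0.191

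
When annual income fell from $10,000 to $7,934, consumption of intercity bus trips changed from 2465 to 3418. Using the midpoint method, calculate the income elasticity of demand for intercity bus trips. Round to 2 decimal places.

-1.41

%ΔQ = (3418 − 2465)/[(2465+3418)/2] = 953/2941.5 ≈ 0.3240.
%ΔI = (7,934 − 10,000)/[(10,000+7,934)/2] = -2066/8967 ≈ -0.2304.
E_I = %ΔQ/%ΔI ≈ -1.41.
E_I < 0: inferior good.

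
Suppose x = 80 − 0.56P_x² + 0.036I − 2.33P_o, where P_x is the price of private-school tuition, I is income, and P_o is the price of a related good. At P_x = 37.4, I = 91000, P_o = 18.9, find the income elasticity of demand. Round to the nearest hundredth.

1.30

Evaluating quantity at (P_x, I, P_o) gives x = 80 − 0.56(37.4)² + 0.036(91000) − 2.33(18.9) = 80 − 783.3056 + 3276 − 44.037 = 2528.6574.
∂x/∂I = +0.036, so E_I = 0.036·(91000/2528.6574) ≈ 1.30.
E_I > 1: normal good (luxury).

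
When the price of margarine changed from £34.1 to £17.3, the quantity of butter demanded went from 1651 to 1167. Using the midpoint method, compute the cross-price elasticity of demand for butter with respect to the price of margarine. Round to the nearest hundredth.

0.53

%ΔQ_x = (1167 − 1651)/[(1651+1167)/2] = -484/1409 ≈ -0.3435.
%ΔP_y = (17.3 − 34.1)/[(34.1+17.3)/2] ≈ -0.6537.
E_xy = -0.3435/-0.6537 ≈ 0.53.
E_xy > 0, so butter and margarine are substitutes.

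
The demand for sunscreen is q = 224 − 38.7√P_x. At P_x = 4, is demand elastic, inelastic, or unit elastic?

inelastic

At P_x = 4, q = 146.6.
dq/dP_x = −38.7/(2√P_x) = −38.7/(2·2).
Point elasticity E = (dq/dP_x)·(P_x/q) = -9.675 × 4/146.6 ≈ -0.264.
|E| ≈ 0.264 < 1, so demand is inelastic.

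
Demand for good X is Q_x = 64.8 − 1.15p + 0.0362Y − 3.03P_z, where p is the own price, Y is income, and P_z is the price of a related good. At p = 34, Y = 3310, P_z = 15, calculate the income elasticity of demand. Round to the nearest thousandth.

1.197

Evaluating quantity at (p, Y, P_z) gives Q_x = 64.8 − 1.15(34) + 0.0362(3310) − 3.03(15) = 64.8 − 39.1 + 119.822 − 45.45 = 100.072.
∂Q_x/∂Y = +0.0362, so E_I = 0.0362·(3310/100.072) ≈ 1.197.
E_I > 1: normal good (luxury).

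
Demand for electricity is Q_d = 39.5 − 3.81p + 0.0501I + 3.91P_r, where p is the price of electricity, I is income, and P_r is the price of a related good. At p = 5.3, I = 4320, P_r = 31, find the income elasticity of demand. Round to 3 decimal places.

Q_d = 39.5 − 3.81(5.3) + 0.0501(4320) + 3.91(31) = 39.5 − 20.193 + 216.432 + 121.21 = 356.949.
∂Q_d/∂I = +0.0501, so E_I = 0.0501·(4320/356.949) ≈ 0.606.
E_I ∈ (0,1): normal good (necessity).

0.606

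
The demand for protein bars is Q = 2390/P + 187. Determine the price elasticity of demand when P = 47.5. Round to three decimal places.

-0.212

At P = 47.5, Q = 237.3158.
dQ/dP = −2390/P² = −1.0593.
Point elasticity E = (dQ/dP)·(P/Q) = -1.0593 × 47.5/237.3158 ≈ -0.212.
|E| < 1, so demand is inelastic at this price.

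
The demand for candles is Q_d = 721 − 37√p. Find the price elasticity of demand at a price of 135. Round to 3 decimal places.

At p = 135, Q_d = 291.0988.
dQ_d/dp = −37/(2√p) = −37/(2·11.619).
Point elasticity E = (dQ_d/dp)·(p/Q_d) = -1.5922 × 135/291.0988 ≈ -0.738.
|E| < 1, so demand is inelastic at this price.

-0.738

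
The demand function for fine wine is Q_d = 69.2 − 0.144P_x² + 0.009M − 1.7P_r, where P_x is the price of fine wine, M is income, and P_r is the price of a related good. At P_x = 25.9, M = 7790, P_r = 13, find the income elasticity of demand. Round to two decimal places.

Q_d = 69.2 − 0.144(25.9)² + 0.009(7790) − 1.7(13) = 69.2 − 96.5966 + 70.11 − 22.1 = 20.6134.
∂Q_d/∂M = +0.009, so E_I = 0.009·(7790/20.6134) ≈ 3.40.
E_I > 1: normal good (luxury).

3.40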